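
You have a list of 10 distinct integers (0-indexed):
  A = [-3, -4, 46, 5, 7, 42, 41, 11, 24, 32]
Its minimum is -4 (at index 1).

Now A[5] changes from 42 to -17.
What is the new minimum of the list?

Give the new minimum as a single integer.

Old min = -4 (at index 1)
Change: A[5] 42 -> -17
Changed element was NOT the old min.
  New min = min(old_min, new_val) = min(-4, -17) = -17

Answer: -17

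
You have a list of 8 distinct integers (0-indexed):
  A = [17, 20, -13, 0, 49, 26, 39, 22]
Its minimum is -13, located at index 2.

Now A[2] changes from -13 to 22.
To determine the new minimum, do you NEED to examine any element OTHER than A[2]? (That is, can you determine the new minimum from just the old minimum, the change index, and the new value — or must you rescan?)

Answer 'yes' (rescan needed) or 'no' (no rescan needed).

Answer: yes

Derivation:
Old min = -13 at index 2
Change at index 2: -13 -> 22
Index 2 WAS the min and new value 22 > old min -13. Must rescan other elements to find the new min.
Needs rescan: yes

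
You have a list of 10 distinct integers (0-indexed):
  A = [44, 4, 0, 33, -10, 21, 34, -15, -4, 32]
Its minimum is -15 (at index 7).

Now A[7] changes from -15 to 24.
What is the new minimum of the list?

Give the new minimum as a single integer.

Answer: -10

Derivation:
Old min = -15 (at index 7)
Change: A[7] -15 -> 24
Changed element WAS the min. Need to check: is 24 still <= all others?
  Min of remaining elements: -10
  New min = min(24, -10) = -10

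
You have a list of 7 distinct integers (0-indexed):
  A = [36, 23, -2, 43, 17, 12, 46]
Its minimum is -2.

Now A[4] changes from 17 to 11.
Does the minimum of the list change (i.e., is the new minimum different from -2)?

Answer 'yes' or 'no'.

Old min = -2
Change: A[4] 17 -> 11
Changed element was NOT the min; min changes only if 11 < -2.
New min = -2; changed? no

Answer: no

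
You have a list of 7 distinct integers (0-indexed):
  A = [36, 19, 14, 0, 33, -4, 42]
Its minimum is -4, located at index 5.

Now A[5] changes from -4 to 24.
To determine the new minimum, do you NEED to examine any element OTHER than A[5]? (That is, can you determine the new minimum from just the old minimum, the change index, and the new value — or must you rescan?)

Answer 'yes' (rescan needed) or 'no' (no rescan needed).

Answer: yes

Derivation:
Old min = -4 at index 5
Change at index 5: -4 -> 24
Index 5 WAS the min and new value 24 > old min -4. Must rescan other elements to find the new min.
Needs rescan: yes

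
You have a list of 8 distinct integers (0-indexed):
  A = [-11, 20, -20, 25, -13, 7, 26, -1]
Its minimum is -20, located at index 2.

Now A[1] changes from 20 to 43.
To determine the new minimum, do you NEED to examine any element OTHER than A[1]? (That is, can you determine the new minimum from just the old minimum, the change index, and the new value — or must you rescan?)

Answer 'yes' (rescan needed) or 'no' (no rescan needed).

Old min = -20 at index 2
Change at index 1: 20 -> 43
Index 1 was NOT the min. New min = min(-20, 43). No rescan of other elements needed.
Needs rescan: no

Answer: no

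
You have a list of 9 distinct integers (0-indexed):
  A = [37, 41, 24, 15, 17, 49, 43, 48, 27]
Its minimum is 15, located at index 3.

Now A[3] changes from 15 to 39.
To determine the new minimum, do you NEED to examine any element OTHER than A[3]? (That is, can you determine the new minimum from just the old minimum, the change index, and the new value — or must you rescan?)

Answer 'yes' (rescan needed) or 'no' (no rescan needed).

Answer: yes

Derivation:
Old min = 15 at index 3
Change at index 3: 15 -> 39
Index 3 WAS the min and new value 39 > old min 15. Must rescan other elements to find the new min.
Needs rescan: yes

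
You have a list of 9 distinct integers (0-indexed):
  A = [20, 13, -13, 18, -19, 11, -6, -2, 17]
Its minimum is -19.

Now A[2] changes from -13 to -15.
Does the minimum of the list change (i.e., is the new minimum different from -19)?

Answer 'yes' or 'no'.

Old min = -19
Change: A[2] -13 -> -15
Changed element was NOT the min; min changes only if -15 < -19.
New min = -19; changed? no

Answer: no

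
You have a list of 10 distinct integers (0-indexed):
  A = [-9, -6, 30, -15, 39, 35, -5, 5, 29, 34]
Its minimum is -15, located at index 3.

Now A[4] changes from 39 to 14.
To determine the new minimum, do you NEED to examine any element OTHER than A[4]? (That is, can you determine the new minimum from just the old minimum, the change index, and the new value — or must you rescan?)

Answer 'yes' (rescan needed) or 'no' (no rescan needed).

Old min = -15 at index 3
Change at index 4: 39 -> 14
Index 4 was NOT the min. New min = min(-15, 14). No rescan of other elements needed.
Needs rescan: no

Answer: no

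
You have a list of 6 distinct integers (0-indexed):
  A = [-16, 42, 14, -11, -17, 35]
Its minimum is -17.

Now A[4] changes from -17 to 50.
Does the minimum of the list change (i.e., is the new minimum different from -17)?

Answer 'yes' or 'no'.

Old min = -17
Change: A[4] -17 -> 50
Changed element was the min; new min must be rechecked.
New min = -16; changed? yes

Answer: yes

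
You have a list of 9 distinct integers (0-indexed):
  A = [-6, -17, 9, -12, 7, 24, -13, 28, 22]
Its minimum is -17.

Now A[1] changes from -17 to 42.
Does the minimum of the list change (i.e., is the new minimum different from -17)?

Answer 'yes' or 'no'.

Old min = -17
Change: A[1] -17 -> 42
Changed element was the min; new min must be rechecked.
New min = -13; changed? yes

Answer: yes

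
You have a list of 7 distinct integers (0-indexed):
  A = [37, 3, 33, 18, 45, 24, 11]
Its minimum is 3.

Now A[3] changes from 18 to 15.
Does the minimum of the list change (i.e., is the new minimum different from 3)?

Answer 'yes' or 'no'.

Old min = 3
Change: A[3] 18 -> 15
Changed element was NOT the min; min changes only if 15 < 3.
New min = 3; changed? no

Answer: no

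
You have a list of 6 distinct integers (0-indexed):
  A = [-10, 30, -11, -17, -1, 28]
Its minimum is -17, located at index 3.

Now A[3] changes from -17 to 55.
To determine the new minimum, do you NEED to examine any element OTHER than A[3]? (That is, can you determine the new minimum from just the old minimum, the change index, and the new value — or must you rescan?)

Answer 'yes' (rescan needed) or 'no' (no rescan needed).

Old min = -17 at index 3
Change at index 3: -17 -> 55
Index 3 WAS the min and new value 55 > old min -17. Must rescan other elements to find the new min.
Needs rescan: yes

Answer: yes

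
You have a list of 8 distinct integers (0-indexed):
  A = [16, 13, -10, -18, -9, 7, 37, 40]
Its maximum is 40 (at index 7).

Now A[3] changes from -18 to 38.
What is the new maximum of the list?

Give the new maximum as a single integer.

Old max = 40 (at index 7)
Change: A[3] -18 -> 38
Changed element was NOT the old max.
  New max = max(old_max, new_val) = max(40, 38) = 40

Answer: 40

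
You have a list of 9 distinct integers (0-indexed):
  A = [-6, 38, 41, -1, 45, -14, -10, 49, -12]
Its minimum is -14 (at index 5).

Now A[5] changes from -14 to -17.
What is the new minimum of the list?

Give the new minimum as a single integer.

Old min = -14 (at index 5)
Change: A[5] -14 -> -17
Changed element WAS the min. Need to check: is -17 still <= all others?
  Min of remaining elements: -12
  New min = min(-17, -12) = -17

Answer: -17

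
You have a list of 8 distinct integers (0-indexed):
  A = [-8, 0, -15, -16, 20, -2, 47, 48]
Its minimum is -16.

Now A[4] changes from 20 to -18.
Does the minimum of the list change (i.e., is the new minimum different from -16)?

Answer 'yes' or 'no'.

Old min = -16
Change: A[4] 20 -> -18
Changed element was NOT the min; min changes only if -18 < -16.
New min = -18; changed? yes

Answer: yes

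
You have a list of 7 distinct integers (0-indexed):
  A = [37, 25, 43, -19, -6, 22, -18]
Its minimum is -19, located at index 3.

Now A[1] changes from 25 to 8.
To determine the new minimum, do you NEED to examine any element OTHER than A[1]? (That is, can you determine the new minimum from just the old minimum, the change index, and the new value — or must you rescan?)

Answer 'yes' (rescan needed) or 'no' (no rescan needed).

Old min = -19 at index 3
Change at index 1: 25 -> 8
Index 1 was NOT the min. New min = min(-19, 8). No rescan of other elements needed.
Needs rescan: no

Answer: no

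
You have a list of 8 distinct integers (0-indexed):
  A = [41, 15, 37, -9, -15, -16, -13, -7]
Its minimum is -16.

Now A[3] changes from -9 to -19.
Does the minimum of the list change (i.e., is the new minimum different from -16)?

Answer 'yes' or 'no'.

Old min = -16
Change: A[3] -9 -> -19
Changed element was NOT the min; min changes only if -19 < -16.
New min = -19; changed? yes

Answer: yes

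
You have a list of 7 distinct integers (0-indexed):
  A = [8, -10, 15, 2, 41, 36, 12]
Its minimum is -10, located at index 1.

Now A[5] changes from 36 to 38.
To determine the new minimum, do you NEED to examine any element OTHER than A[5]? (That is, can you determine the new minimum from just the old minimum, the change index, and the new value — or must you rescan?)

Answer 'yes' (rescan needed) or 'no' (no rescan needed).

Answer: no

Derivation:
Old min = -10 at index 1
Change at index 5: 36 -> 38
Index 5 was NOT the min. New min = min(-10, 38). No rescan of other elements needed.
Needs rescan: no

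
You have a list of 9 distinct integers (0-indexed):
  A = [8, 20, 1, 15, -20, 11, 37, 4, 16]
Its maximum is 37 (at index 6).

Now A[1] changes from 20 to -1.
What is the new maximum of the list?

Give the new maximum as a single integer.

Answer: 37

Derivation:
Old max = 37 (at index 6)
Change: A[1] 20 -> -1
Changed element was NOT the old max.
  New max = max(old_max, new_val) = max(37, -1) = 37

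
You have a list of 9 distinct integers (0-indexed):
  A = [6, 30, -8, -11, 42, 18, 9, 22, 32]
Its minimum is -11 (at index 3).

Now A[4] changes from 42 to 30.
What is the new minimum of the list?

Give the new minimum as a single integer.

Answer: -11

Derivation:
Old min = -11 (at index 3)
Change: A[4] 42 -> 30
Changed element was NOT the old min.
  New min = min(old_min, new_val) = min(-11, 30) = -11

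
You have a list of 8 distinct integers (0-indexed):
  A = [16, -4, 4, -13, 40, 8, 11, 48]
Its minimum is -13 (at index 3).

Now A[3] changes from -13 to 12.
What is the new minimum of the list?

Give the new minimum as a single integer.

Answer: -4

Derivation:
Old min = -13 (at index 3)
Change: A[3] -13 -> 12
Changed element WAS the min. Need to check: is 12 still <= all others?
  Min of remaining elements: -4
  New min = min(12, -4) = -4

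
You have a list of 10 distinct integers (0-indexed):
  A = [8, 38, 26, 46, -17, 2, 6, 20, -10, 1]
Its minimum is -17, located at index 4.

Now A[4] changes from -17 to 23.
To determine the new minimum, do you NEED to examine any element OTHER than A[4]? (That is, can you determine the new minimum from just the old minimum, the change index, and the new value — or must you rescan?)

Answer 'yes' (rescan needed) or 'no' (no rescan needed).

Old min = -17 at index 4
Change at index 4: -17 -> 23
Index 4 WAS the min and new value 23 > old min -17. Must rescan other elements to find the new min.
Needs rescan: yes

Answer: yes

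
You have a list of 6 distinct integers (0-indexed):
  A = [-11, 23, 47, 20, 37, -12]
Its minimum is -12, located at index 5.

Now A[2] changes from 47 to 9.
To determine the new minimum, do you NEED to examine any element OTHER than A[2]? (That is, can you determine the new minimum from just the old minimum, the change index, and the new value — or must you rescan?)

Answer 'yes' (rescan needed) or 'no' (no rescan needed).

Old min = -12 at index 5
Change at index 2: 47 -> 9
Index 2 was NOT the min. New min = min(-12, 9). No rescan of other elements needed.
Needs rescan: no

Answer: no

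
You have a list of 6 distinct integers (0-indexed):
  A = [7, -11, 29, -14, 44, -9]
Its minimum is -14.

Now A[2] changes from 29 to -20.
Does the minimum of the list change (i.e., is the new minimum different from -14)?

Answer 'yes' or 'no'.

Answer: yes

Derivation:
Old min = -14
Change: A[2] 29 -> -20
Changed element was NOT the min; min changes only if -20 < -14.
New min = -20; changed? yes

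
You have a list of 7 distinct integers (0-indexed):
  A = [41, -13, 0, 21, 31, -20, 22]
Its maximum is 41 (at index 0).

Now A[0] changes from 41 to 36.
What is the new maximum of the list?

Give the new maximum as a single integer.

Old max = 41 (at index 0)
Change: A[0] 41 -> 36
Changed element WAS the max -> may need rescan.
  Max of remaining elements: 31
  New max = max(36, 31) = 36

Answer: 36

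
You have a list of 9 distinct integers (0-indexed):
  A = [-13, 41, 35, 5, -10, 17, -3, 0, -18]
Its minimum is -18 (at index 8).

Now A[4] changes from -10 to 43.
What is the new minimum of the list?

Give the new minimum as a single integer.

Old min = -18 (at index 8)
Change: A[4] -10 -> 43
Changed element was NOT the old min.
  New min = min(old_min, new_val) = min(-18, 43) = -18

Answer: -18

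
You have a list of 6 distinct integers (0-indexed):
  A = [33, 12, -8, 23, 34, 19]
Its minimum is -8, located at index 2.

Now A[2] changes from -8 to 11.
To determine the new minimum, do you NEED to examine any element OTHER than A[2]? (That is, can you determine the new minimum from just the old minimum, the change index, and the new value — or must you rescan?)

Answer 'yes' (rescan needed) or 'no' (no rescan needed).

Old min = -8 at index 2
Change at index 2: -8 -> 11
Index 2 WAS the min and new value 11 > old min -8. Must rescan other elements to find the new min.
Needs rescan: yes

Answer: yes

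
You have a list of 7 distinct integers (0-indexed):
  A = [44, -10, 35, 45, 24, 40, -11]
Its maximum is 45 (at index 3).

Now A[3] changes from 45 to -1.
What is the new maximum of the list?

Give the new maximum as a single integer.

Old max = 45 (at index 3)
Change: A[3] 45 -> -1
Changed element WAS the max -> may need rescan.
  Max of remaining elements: 44
  New max = max(-1, 44) = 44

Answer: 44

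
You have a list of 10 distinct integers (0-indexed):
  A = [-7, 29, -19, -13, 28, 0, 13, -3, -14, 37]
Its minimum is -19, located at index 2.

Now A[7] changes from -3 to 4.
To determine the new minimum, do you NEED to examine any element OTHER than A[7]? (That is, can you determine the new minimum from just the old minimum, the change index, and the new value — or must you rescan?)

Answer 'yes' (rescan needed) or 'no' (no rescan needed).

Answer: no

Derivation:
Old min = -19 at index 2
Change at index 7: -3 -> 4
Index 7 was NOT the min. New min = min(-19, 4). No rescan of other elements needed.
Needs rescan: no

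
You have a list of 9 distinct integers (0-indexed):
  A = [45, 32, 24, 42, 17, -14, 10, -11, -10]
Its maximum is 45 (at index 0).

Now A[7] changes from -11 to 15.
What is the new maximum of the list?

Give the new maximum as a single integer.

Answer: 45

Derivation:
Old max = 45 (at index 0)
Change: A[7] -11 -> 15
Changed element was NOT the old max.
  New max = max(old_max, new_val) = max(45, 15) = 45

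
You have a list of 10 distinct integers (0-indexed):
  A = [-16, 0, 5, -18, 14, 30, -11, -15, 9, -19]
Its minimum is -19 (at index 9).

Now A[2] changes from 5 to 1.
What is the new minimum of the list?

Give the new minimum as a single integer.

Old min = -19 (at index 9)
Change: A[2] 5 -> 1
Changed element was NOT the old min.
  New min = min(old_min, new_val) = min(-19, 1) = -19

Answer: -19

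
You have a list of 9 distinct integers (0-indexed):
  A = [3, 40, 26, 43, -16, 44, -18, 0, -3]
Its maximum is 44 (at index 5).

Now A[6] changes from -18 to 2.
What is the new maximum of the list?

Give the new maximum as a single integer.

Old max = 44 (at index 5)
Change: A[6] -18 -> 2
Changed element was NOT the old max.
  New max = max(old_max, new_val) = max(44, 2) = 44

Answer: 44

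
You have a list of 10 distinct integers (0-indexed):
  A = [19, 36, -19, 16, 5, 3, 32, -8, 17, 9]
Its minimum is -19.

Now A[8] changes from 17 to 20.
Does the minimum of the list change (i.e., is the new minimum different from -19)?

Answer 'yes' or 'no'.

Old min = -19
Change: A[8] 17 -> 20
Changed element was NOT the min; min changes only if 20 < -19.
New min = -19; changed? no

Answer: no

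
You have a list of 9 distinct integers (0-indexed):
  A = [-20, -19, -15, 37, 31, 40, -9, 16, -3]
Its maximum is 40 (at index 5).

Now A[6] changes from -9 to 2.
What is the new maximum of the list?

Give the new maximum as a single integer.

Old max = 40 (at index 5)
Change: A[6] -9 -> 2
Changed element was NOT the old max.
  New max = max(old_max, new_val) = max(40, 2) = 40

Answer: 40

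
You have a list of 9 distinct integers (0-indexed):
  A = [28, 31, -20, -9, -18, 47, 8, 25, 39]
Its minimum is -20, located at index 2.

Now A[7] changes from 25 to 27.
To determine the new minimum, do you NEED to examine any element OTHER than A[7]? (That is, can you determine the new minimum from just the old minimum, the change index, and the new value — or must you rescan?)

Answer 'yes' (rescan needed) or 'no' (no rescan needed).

Answer: no

Derivation:
Old min = -20 at index 2
Change at index 7: 25 -> 27
Index 7 was NOT the min. New min = min(-20, 27). No rescan of other elements needed.
Needs rescan: no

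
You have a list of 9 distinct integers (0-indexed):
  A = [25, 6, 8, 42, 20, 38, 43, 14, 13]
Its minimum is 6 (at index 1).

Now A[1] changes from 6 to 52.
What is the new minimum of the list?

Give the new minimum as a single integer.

Answer: 8

Derivation:
Old min = 6 (at index 1)
Change: A[1] 6 -> 52
Changed element WAS the min. Need to check: is 52 still <= all others?
  Min of remaining elements: 8
  New min = min(52, 8) = 8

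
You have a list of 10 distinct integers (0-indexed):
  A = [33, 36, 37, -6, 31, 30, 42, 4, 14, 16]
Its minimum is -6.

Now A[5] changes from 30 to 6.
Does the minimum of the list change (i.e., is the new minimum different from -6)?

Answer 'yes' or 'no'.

Old min = -6
Change: A[5] 30 -> 6
Changed element was NOT the min; min changes only if 6 < -6.
New min = -6; changed? no

Answer: no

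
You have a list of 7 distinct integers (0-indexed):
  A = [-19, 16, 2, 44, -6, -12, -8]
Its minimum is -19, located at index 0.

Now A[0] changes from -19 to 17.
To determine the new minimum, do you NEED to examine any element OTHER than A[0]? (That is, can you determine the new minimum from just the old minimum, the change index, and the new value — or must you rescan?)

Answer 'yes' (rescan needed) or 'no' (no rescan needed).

Old min = -19 at index 0
Change at index 0: -19 -> 17
Index 0 WAS the min and new value 17 > old min -19. Must rescan other elements to find the new min.
Needs rescan: yes

Answer: yes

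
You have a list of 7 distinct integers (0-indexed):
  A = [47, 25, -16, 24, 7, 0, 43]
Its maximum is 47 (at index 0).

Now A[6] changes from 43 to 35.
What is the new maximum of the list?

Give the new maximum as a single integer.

Old max = 47 (at index 0)
Change: A[6] 43 -> 35
Changed element was NOT the old max.
  New max = max(old_max, new_val) = max(47, 35) = 47

Answer: 47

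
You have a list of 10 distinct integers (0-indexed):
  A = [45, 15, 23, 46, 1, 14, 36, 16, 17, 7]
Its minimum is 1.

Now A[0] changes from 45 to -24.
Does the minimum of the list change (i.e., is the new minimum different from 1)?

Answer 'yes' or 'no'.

Answer: yes

Derivation:
Old min = 1
Change: A[0] 45 -> -24
Changed element was NOT the min; min changes only if -24 < 1.
New min = -24; changed? yes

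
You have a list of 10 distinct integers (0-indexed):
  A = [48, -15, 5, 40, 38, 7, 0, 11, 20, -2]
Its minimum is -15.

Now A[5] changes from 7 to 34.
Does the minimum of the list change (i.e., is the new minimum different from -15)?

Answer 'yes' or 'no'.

Old min = -15
Change: A[5] 7 -> 34
Changed element was NOT the min; min changes only if 34 < -15.
New min = -15; changed? no

Answer: no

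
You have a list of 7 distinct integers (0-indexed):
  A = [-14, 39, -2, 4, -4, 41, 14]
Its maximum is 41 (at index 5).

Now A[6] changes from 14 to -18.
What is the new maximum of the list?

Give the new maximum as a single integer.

Answer: 41

Derivation:
Old max = 41 (at index 5)
Change: A[6] 14 -> -18
Changed element was NOT the old max.
  New max = max(old_max, new_val) = max(41, -18) = 41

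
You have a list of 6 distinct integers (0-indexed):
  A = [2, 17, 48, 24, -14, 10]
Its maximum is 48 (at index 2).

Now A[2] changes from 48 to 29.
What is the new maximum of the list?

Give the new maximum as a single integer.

Answer: 29

Derivation:
Old max = 48 (at index 2)
Change: A[2] 48 -> 29
Changed element WAS the max -> may need rescan.
  Max of remaining elements: 24
  New max = max(29, 24) = 29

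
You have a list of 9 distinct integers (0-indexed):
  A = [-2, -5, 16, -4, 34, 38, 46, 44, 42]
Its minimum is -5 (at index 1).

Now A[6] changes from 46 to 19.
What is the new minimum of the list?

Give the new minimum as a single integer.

Answer: -5

Derivation:
Old min = -5 (at index 1)
Change: A[6] 46 -> 19
Changed element was NOT the old min.
  New min = min(old_min, new_val) = min(-5, 19) = -5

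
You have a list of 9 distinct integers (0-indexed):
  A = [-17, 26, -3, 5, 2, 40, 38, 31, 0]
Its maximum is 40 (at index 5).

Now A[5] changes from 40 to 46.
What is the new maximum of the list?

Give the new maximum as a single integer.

Answer: 46

Derivation:
Old max = 40 (at index 5)
Change: A[5] 40 -> 46
Changed element WAS the max -> may need rescan.
  Max of remaining elements: 38
  New max = max(46, 38) = 46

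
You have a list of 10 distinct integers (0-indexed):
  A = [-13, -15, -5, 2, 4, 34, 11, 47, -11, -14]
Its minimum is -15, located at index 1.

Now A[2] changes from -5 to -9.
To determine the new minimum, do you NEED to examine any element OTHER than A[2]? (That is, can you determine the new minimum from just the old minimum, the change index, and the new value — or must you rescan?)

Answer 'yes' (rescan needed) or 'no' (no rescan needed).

Answer: no

Derivation:
Old min = -15 at index 1
Change at index 2: -5 -> -9
Index 2 was NOT the min. New min = min(-15, -9). No rescan of other elements needed.
Needs rescan: no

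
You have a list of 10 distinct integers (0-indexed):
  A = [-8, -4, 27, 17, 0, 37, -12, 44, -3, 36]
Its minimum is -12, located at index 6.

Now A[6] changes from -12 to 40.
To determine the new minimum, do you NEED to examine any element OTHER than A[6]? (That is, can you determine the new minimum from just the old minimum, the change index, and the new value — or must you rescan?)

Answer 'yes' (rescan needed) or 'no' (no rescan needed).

Answer: yes

Derivation:
Old min = -12 at index 6
Change at index 6: -12 -> 40
Index 6 WAS the min and new value 40 > old min -12. Must rescan other elements to find the new min.
Needs rescan: yes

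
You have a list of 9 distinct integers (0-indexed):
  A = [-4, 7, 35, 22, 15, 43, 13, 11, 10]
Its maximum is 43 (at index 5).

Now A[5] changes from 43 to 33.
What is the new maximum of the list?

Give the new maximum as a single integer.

Answer: 35

Derivation:
Old max = 43 (at index 5)
Change: A[5] 43 -> 33
Changed element WAS the max -> may need rescan.
  Max of remaining elements: 35
  New max = max(33, 35) = 35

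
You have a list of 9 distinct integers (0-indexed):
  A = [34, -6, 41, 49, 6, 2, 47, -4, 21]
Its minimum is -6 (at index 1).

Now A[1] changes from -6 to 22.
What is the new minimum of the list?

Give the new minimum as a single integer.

Old min = -6 (at index 1)
Change: A[1] -6 -> 22
Changed element WAS the min. Need to check: is 22 still <= all others?
  Min of remaining elements: -4
  New min = min(22, -4) = -4

Answer: -4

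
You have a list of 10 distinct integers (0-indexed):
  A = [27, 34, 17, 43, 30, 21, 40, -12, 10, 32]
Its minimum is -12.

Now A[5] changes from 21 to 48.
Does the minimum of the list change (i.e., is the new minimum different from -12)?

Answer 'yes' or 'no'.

Answer: no

Derivation:
Old min = -12
Change: A[5] 21 -> 48
Changed element was NOT the min; min changes only if 48 < -12.
New min = -12; changed? no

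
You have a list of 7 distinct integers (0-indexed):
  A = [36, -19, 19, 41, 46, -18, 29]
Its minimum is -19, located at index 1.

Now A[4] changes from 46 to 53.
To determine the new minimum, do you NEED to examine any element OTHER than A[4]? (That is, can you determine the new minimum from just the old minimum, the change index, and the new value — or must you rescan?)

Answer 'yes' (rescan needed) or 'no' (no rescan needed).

Old min = -19 at index 1
Change at index 4: 46 -> 53
Index 4 was NOT the min. New min = min(-19, 53). No rescan of other elements needed.
Needs rescan: no

Answer: no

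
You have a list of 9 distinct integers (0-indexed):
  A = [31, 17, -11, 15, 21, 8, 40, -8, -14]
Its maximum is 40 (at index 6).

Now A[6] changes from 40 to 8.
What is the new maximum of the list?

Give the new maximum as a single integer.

Old max = 40 (at index 6)
Change: A[6] 40 -> 8
Changed element WAS the max -> may need rescan.
  Max of remaining elements: 31
  New max = max(8, 31) = 31

Answer: 31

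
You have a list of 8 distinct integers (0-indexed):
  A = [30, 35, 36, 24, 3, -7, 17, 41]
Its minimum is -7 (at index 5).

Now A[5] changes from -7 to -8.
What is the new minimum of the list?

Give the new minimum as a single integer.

Old min = -7 (at index 5)
Change: A[5] -7 -> -8
Changed element WAS the min. Need to check: is -8 still <= all others?
  Min of remaining elements: 3
  New min = min(-8, 3) = -8

Answer: -8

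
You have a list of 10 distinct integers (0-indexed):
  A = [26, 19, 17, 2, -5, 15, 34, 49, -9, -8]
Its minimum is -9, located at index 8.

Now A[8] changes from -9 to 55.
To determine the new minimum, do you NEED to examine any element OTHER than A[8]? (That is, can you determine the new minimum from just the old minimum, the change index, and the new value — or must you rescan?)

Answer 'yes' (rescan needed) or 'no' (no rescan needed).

Old min = -9 at index 8
Change at index 8: -9 -> 55
Index 8 WAS the min and new value 55 > old min -9. Must rescan other elements to find the new min.
Needs rescan: yes

Answer: yes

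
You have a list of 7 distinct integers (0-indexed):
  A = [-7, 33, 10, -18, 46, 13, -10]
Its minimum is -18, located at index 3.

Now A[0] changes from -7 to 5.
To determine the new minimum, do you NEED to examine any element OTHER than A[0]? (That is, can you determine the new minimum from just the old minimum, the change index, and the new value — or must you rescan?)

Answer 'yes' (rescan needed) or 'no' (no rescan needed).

Old min = -18 at index 3
Change at index 0: -7 -> 5
Index 0 was NOT the min. New min = min(-18, 5). No rescan of other elements needed.
Needs rescan: no

Answer: no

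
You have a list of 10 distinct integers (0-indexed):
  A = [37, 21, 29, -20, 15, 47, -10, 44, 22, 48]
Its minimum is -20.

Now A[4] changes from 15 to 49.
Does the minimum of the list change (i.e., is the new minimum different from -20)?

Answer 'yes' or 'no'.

Old min = -20
Change: A[4] 15 -> 49
Changed element was NOT the min; min changes only if 49 < -20.
New min = -20; changed? no

Answer: no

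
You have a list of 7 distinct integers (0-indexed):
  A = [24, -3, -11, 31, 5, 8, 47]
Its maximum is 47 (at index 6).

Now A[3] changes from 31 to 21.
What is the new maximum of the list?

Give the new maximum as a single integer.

Answer: 47

Derivation:
Old max = 47 (at index 6)
Change: A[3] 31 -> 21
Changed element was NOT the old max.
  New max = max(old_max, new_val) = max(47, 21) = 47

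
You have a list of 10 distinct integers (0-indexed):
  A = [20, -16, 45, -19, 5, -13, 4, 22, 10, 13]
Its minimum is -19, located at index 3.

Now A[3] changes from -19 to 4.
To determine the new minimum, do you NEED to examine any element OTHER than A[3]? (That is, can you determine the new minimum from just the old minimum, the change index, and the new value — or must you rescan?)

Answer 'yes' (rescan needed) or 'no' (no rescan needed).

Old min = -19 at index 3
Change at index 3: -19 -> 4
Index 3 WAS the min and new value 4 > old min -19. Must rescan other elements to find the new min.
Needs rescan: yes

Answer: yes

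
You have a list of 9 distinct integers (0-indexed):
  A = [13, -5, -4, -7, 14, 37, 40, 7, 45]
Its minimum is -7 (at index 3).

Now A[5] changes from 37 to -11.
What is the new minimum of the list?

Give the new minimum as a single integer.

Old min = -7 (at index 3)
Change: A[5] 37 -> -11
Changed element was NOT the old min.
  New min = min(old_min, new_val) = min(-7, -11) = -11

Answer: -11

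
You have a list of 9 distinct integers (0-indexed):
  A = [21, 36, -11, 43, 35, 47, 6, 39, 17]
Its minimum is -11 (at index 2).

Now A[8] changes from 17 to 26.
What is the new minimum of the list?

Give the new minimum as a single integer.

Answer: -11

Derivation:
Old min = -11 (at index 2)
Change: A[8] 17 -> 26
Changed element was NOT the old min.
  New min = min(old_min, new_val) = min(-11, 26) = -11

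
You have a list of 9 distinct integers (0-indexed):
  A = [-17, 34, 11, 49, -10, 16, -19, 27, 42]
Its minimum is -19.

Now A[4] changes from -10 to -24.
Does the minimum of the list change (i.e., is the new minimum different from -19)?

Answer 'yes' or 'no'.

Old min = -19
Change: A[4] -10 -> -24
Changed element was NOT the min; min changes only if -24 < -19.
New min = -24; changed? yes

Answer: yes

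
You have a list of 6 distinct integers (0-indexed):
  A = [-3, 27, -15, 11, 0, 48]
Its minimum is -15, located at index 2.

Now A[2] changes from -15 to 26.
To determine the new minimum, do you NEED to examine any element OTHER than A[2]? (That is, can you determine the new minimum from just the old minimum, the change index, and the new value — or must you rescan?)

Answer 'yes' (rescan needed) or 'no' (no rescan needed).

Old min = -15 at index 2
Change at index 2: -15 -> 26
Index 2 WAS the min and new value 26 > old min -15. Must rescan other elements to find the new min.
Needs rescan: yes

Answer: yes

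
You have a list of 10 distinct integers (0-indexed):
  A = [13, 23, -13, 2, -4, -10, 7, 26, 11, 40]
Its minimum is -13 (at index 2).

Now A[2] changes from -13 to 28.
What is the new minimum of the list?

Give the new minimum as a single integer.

Old min = -13 (at index 2)
Change: A[2] -13 -> 28
Changed element WAS the min. Need to check: is 28 still <= all others?
  Min of remaining elements: -10
  New min = min(28, -10) = -10

Answer: -10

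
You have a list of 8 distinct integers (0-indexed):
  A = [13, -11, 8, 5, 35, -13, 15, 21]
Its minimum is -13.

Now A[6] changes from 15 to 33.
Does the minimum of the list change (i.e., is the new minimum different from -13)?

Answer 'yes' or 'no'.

Answer: no

Derivation:
Old min = -13
Change: A[6] 15 -> 33
Changed element was NOT the min; min changes only if 33 < -13.
New min = -13; changed? no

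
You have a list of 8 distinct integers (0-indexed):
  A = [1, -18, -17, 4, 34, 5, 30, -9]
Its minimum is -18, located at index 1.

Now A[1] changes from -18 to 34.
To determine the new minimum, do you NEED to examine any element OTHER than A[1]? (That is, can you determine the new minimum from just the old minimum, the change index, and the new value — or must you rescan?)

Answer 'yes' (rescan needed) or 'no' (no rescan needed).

Answer: yes

Derivation:
Old min = -18 at index 1
Change at index 1: -18 -> 34
Index 1 WAS the min and new value 34 > old min -18. Must rescan other elements to find the new min.
Needs rescan: yes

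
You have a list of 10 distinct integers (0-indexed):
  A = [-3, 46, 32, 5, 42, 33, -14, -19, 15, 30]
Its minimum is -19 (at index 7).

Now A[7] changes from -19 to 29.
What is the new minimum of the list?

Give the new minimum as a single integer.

Old min = -19 (at index 7)
Change: A[7] -19 -> 29
Changed element WAS the min. Need to check: is 29 still <= all others?
  Min of remaining elements: -14
  New min = min(29, -14) = -14

Answer: -14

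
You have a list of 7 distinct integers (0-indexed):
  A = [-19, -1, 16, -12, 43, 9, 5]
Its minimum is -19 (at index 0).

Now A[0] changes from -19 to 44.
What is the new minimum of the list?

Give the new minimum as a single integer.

Old min = -19 (at index 0)
Change: A[0] -19 -> 44
Changed element WAS the min. Need to check: is 44 still <= all others?
  Min of remaining elements: -12
  New min = min(44, -12) = -12

Answer: -12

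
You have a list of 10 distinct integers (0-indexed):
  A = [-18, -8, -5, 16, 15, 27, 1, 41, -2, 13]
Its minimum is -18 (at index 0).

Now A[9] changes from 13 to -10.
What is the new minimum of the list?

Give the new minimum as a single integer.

Answer: -18

Derivation:
Old min = -18 (at index 0)
Change: A[9] 13 -> -10
Changed element was NOT the old min.
  New min = min(old_min, new_val) = min(-18, -10) = -18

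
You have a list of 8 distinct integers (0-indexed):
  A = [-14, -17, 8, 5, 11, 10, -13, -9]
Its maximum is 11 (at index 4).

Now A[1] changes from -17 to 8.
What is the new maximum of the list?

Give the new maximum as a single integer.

Old max = 11 (at index 4)
Change: A[1] -17 -> 8
Changed element was NOT the old max.
  New max = max(old_max, new_val) = max(11, 8) = 11

Answer: 11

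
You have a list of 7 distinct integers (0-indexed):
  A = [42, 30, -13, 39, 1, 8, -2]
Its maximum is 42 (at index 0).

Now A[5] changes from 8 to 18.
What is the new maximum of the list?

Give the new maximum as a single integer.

Answer: 42

Derivation:
Old max = 42 (at index 0)
Change: A[5] 8 -> 18
Changed element was NOT the old max.
  New max = max(old_max, new_val) = max(42, 18) = 42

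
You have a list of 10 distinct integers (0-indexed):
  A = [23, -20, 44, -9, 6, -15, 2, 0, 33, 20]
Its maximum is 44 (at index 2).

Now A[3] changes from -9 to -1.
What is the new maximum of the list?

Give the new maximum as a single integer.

Old max = 44 (at index 2)
Change: A[3] -9 -> -1
Changed element was NOT the old max.
  New max = max(old_max, new_val) = max(44, -1) = 44

Answer: 44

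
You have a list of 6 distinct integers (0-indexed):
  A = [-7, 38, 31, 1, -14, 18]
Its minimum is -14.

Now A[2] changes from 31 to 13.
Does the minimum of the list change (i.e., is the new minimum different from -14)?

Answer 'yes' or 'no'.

Old min = -14
Change: A[2] 31 -> 13
Changed element was NOT the min; min changes only if 13 < -14.
New min = -14; changed? no

Answer: no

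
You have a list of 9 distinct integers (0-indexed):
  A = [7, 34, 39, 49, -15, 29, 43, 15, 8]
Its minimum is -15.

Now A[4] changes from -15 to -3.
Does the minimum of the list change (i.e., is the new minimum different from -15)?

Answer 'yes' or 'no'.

Old min = -15
Change: A[4] -15 -> -3
Changed element was the min; new min must be rechecked.
New min = -3; changed? yes

Answer: yes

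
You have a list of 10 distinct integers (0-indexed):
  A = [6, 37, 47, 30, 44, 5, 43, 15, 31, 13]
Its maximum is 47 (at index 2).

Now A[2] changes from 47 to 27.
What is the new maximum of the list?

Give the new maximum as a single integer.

Answer: 44

Derivation:
Old max = 47 (at index 2)
Change: A[2] 47 -> 27
Changed element WAS the max -> may need rescan.
  Max of remaining elements: 44
  New max = max(27, 44) = 44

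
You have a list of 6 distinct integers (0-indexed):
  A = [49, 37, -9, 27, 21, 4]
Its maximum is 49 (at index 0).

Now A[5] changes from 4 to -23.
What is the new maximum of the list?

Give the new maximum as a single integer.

Old max = 49 (at index 0)
Change: A[5] 4 -> -23
Changed element was NOT the old max.
  New max = max(old_max, new_val) = max(49, -23) = 49

Answer: 49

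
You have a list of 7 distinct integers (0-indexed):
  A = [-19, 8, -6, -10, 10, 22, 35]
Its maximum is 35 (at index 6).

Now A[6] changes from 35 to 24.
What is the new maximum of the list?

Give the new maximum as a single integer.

Old max = 35 (at index 6)
Change: A[6] 35 -> 24
Changed element WAS the max -> may need rescan.
  Max of remaining elements: 22
  New max = max(24, 22) = 24

Answer: 24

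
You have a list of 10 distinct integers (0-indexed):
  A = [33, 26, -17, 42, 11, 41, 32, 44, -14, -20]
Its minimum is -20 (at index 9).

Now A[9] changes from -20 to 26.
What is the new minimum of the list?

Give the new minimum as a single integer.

Old min = -20 (at index 9)
Change: A[9] -20 -> 26
Changed element WAS the min. Need to check: is 26 still <= all others?
  Min of remaining elements: -17
  New min = min(26, -17) = -17

Answer: -17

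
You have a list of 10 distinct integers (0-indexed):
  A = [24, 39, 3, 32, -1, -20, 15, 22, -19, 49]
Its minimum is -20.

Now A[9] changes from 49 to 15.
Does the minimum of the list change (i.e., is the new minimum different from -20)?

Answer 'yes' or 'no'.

Old min = -20
Change: A[9] 49 -> 15
Changed element was NOT the min; min changes only if 15 < -20.
New min = -20; changed? no

Answer: no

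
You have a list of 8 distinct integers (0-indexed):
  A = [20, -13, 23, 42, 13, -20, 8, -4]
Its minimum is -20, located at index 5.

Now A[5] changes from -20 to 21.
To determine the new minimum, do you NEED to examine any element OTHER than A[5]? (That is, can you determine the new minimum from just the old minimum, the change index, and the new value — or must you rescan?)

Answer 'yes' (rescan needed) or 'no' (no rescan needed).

Answer: yes

Derivation:
Old min = -20 at index 5
Change at index 5: -20 -> 21
Index 5 WAS the min and new value 21 > old min -20. Must rescan other elements to find the new min.
Needs rescan: yes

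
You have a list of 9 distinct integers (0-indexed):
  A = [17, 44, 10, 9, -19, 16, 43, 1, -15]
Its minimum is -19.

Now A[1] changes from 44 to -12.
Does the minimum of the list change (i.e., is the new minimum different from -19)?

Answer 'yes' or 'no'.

Old min = -19
Change: A[1] 44 -> -12
Changed element was NOT the min; min changes only if -12 < -19.
New min = -19; changed? no

Answer: no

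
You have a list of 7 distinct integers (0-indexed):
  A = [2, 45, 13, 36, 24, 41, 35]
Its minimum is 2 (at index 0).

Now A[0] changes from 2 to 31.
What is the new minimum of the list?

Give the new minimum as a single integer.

Answer: 13

Derivation:
Old min = 2 (at index 0)
Change: A[0] 2 -> 31
Changed element WAS the min. Need to check: is 31 still <= all others?
  Min of remaining elements: 13
  New min = min(31, 13) = 13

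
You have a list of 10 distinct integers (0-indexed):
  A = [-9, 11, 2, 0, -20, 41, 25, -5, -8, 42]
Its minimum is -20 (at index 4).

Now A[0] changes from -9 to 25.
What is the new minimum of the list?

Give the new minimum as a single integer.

Old min = -20 (at index 4)
Change: A[0] -9 -> 25
Changed element was NOT the old min.
  New min = min(old_min, new_val) = min(-20, 25) = -20

Answer: -20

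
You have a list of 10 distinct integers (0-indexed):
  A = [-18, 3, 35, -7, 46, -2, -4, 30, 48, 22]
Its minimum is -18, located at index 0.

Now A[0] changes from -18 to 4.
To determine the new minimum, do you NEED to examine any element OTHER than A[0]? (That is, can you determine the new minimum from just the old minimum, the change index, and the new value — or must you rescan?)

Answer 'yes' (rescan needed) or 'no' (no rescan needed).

Old min = -18 at index 0
Change at index 0: -18 -> 4
Index 0 WAS the min and new value 4 > old min -18. Must rescan other elements to find the new min.
Needs rescan: yes

Answer: yes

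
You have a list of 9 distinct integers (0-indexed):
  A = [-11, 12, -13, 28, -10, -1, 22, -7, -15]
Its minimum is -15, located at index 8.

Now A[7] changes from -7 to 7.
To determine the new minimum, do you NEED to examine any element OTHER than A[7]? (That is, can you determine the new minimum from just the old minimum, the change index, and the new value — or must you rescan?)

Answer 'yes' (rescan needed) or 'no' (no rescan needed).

Answer: no

Derivation:
Old min = -15 at index 8
Change at index 7: -7 -> 7
Index 7 was NOT the min. New min = min(-15, 7). No rescan of other elements needed.
Needs rescan: no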